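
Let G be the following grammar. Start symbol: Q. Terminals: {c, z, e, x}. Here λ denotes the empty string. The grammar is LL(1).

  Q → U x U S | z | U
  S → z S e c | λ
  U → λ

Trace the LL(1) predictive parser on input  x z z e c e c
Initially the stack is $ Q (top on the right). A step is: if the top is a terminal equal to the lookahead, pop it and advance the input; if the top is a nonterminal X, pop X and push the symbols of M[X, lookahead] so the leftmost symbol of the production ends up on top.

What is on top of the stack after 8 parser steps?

step 1: stack=$ Q  input=x z z e c e c $  — expand Q → U x U S
step 2: stack=$ S U x U  input=x z z e c e c $  — expand U → λ
step 3: stack=$ S U x  input=x z z e c e c $  — match x
step 4: stack=$ S U  input=z z e c e c $  — expand U → λ
step 5: stack=$ S  input=z z e c e c $  — expand S → z S e c
step 6: stack=$ c e S z  input=z z e c e c $  — match z
step 7: stack=$ c e S  input=z e c e c $  — expand S → z S e c
step 8: stack=$ c e c e S z  input=z e c e c $  — match z
Stack after step 8: $ c e c e S (top = S).

S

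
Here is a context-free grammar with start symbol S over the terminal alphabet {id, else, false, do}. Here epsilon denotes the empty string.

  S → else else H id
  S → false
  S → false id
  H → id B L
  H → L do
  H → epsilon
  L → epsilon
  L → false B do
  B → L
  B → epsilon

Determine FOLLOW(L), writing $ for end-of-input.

{do, false, id}

FIRST(S) = {else, false}
FIRST(L) = {epsilon, false}
FIRST(H) = {epsilon, do, false, id}  (via L do)
FIRST(B) = {epsilon, false}  (via L)
FOLLOW(S) includes $ since S is the start symbol.
FOLLOW(S): S appears on no right-hand side. Thus FOLLOW(S) = {$}.
FOLLOW(H): in S→else else H id, H is followed by id with FIRST {id}. Thus FOLLOW(H) = {id}.
FOLLOW(B): in H→id B L, B is followed by L with FIRST {epsilon, false}; in H→id B L, the suffix after B is nullable, so FOLLOW(B) ⊇ FOLLOW(H) = {id}; in L→false B do, B is followed by do with FIRST {do}. Thus FOLLOW(B) = {do, false, id}.
FOLLOW(L): in H→id B L, the suffix after L is empty, so FOLLOW(L) ⊇ FOLLOW(H) = {id}; in H→L do, L is followed by do with FIRST {do}; in B→L, the suffix after L is empty, so FOLLOW(L) ⊇ FOLLOW(B) = {do, false, id}. Thus FOLLOW(L) = {do, false, id}.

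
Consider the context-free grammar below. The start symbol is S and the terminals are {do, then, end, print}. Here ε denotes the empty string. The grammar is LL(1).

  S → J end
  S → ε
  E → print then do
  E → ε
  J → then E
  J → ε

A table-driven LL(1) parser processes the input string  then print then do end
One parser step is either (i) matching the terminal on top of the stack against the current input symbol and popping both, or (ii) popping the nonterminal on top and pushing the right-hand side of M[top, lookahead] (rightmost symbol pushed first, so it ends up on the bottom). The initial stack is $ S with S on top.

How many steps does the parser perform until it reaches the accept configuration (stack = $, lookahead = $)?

     Stack                Input                     Action
  1  $ S                  then print then do end $  expand S → J end
  2  $ end J              then print then do end $  expand J → then E
  3  $ end E then         then print then do end $  match then
  4  $ end E              print then do end $       expand E → print then do
  5  $ end do then print  print then do end $       match print
  6  $ end do then        then do end $             match then
  7  $ end do             do end $                  match do
  8  $ end                end $                     match end
Accept reached after 8 steps.

8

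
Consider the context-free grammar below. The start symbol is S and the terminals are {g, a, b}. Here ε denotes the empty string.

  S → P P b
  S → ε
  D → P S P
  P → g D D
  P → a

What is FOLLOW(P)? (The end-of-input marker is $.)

FIRST(P): from P→g D D we get {g}; from P→a we get {a}. So FIRST(P) = {a, g}.
FIRST(S): from S→P P b we get {a, g}; from S→ε we get {ε}. So FIRST(S) = {ε, a, g}.
FIRST(D): from D→P S P we get {a, g}. So FIRST(D) = {a, g}.
FOLLOW(S) includes $ since S is the start symbol.
FOLLOW(S): in D→P S P, S is followed by P with FIRST {a, g}. Thus FOLLOW(S) = {$, a, g}.
FOLLOW(D): in P→g D D (occurrence 1), D is followed by D with FIRST {a, g}; in P→g D D (occurrence 2), the suffix after D is empty, so FOLLOW(D) ⊇ FOLLOW(P) = {a, b, g}. Thus FOLLOW(D) = {a, b, g}.
FOLLOW(P): in S→P P b (occurrence 1), P is followed by P b with FIRST {a, g}; in S→P P b (occurrence 2), P is followed by b with FIRST {b}; in D→P S P (occurrence 1), P is followed by S P with FIRST {a, g}; in D→P S P (occurrence 2), the suffix after P is empty, so FOLLOW(P) ⊇ FOLLOW(D) = {a, b, g}. Thus FOLLOW(P) = {a, b, g}.

{a, b, g}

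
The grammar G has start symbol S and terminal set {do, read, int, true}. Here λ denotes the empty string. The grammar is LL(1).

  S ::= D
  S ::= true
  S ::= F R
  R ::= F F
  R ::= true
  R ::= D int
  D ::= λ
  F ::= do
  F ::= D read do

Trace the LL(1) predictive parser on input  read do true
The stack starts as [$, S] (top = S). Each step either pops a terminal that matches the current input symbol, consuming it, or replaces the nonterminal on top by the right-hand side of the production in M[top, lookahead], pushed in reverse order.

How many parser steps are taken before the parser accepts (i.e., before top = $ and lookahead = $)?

7

     Stack          Input           Action
  1  $ S            read do true $  expand S ::= F R
  2  $ R F          read do true $  expand F ::= D read do
  3  $ R do read D  read do true $  expand D ::= λ
  4  $ R do read    read do true $  match read
  5  $ R do         do true $       match do
  6  $ R            true $          expand R ::= true
  7  $ true         true $          match true
Accept reached after 7 steps.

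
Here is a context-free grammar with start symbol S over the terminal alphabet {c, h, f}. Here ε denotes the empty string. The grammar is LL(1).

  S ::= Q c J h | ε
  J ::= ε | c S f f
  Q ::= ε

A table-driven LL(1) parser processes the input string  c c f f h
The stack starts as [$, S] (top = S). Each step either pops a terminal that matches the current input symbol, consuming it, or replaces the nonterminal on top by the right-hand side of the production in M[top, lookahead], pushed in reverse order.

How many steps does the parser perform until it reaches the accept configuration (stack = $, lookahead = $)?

step 1: stack=$ S  input=c c f f h $  — expand S ::= Q c J h
step 2: stack=$ h J c Q  input=c c f f h $  — expand Q ::= ε
step 3: stack=$ h J c  input=c c f f h $  — match c
step 4: stack=$ h J  input=c f f h $  — expand J ::= c S f f
step 5: stack=$ h f f S c  input=c f f h $  — match c
step 6: stack=$ h f f S  input=f f h $  — expand S ::= ε
step 7: stack=$ h f f  input=f f h $  — match f
step 8: stack=$ h f  input=f h $  — match f
step 9: stack=$ h  input=h $  — match h
Accept reached after 9 steps.

9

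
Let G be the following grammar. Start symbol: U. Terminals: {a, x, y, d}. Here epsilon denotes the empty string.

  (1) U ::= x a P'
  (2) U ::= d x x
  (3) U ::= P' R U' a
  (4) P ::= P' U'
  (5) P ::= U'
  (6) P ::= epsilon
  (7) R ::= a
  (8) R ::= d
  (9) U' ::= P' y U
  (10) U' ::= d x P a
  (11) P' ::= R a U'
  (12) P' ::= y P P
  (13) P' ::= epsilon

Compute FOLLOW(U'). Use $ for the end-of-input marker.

{$, a, d, y}

FIRST(R) = {a, d}
FIRST(P') = {epsilon, a, d, y}  (via R a U')
FIRST(U) = {a, d, x, y}  (via P' R U' a)
FIRST(U') = {a, d, y}  (via P' y U)
FIRST(P) = {epsilon, a, d, y}  (via P' U', U')
FOLLOW(U) includes $ since U is the start symbol.
FOLLOW(R): in U::=P' R U' a, R is followed by U' a with FIRST {a, d, y}; in P'::=R a U', R is followed by a U' with FIRST {a}. Thus FOLLOW(R) = {a, d, y}.
FOLLOW(U): in U'::=P' y U, the suffix after U is empty, so FOLLOW(U) ⊇ FOLLOW(U') = {$, a, d, y}. Thus FOLLOW(U) = {$, a, d, y}.
FOLLOW(P'): in U::=x a P', the suffix after P' is empty, so FOLLOW(P') ⊇ FOLLOW(U) = {$, a, d, y}; in U::=P' R U' a, P' is followed by R U' a with FIRST {a, d}; in P::=P' U', P' is followed by U' with FIRST {a, d, y}; in U'::=P' y U, P' is followed by y U with FIRST {y}. Thus FOLLOW(P') = {$, a, d, y}.
FOLLOW(P): in U'::=d x P a, P is followed by a with FIRST {a}; in P'::=y P P (occurrence 1), P is followed by P with FIRST {epsilon, a, d, y}; in P'::=y P P (occurrence 1), the suffix after P is nullable, so FOLLOW(P) ⊇ FOLLOW(P') = {$, a, d, y}; in P'::=y P P (occurrence 2), the suffix after P is empty, so FOLLOW(P) ⊇ FOLLOW(P') = {$, a, d, y}. Thus FOLLOW(P) = {$, a, d, y}.
FOLLOW(U'): in U::=P' R U' a, U' is followed by a with FIRST {a}; in P::=P' U', the suffix after U' is empty, so FOLLOW(U') ⊇ FOLLOW(P) = {$, a, d, y}; in P::=U', the suffix after U' is empty, so FOLLOW(U') ⊇ FOLLOW(P) = {$, a, d, y}; in P'::=R a U', the suffix after U' is empty, so FOLLOW(U') ⊇ FOLLOW(P') = {$, a, d, y}. Thus FOLLOW(U') = {$, a, d, y}.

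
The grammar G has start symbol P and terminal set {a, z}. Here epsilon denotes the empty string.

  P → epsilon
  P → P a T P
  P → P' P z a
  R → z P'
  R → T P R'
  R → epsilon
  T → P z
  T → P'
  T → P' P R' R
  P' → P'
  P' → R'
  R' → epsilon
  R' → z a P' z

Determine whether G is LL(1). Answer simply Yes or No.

FIRST(P) = {epsilon, a, z}
FIRST(R) = {epsilon, a, z}
FIRST(T) = {epsilon, a, z}
FIRST(P') = {epsilon, z}
FIRST(R') = {epsilon, z}
FOLLOW(P) = {$, a, z}
FOLLOW(R) = {$, a, z}
FOLLOW(T) = {$, a, z}
FOLLOW(P') = {$, a, z}
FOLLOW(R') = {$, a, z}
Cell M[P, a] receives both P → epsilon and P → P a T P and P → P' P z a — the grammar is not LL(1).

No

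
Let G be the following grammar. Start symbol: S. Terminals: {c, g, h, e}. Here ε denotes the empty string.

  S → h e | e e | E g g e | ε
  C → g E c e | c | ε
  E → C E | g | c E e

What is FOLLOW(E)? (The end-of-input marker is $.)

{c, e, g}

FIRST(C) = {ε, c, g}
FIRST(E) = {c, g}  (via C E)
FIRST(S) = {ε, c, e, g, h}  (via E g g e)
FOLLOW(S) includes $ since S is the start symbol.
FOLLOW(S): S appears on no right-hand side. Thus FOLLOW(S) = {$}.
FOLLOW(C): in E→C E, C is followed by E with FIRST {c, g}. Thus FOLLOW(C) = {c, g}.
FOLLOW(E): in S→E g g e, E is followed by g g e with FIRST {g}; in C→g E c e, E is followed by c e with FIRST {c}; in E→C E, the suffix after E is empty (adds nothing new); in E→c E e, E is followed by e with FIRST {e}. Thus FOLLOW(E) = {c, e, g}.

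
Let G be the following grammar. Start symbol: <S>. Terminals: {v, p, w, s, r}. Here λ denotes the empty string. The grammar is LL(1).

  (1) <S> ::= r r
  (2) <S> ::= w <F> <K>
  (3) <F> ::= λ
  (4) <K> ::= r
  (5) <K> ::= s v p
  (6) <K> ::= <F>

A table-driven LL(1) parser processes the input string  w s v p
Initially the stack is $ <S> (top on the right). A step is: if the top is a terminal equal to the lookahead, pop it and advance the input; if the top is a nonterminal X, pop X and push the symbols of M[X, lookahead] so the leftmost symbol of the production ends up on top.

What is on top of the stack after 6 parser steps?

step 1: stack=$ <S>  input=w s v p $  — expand <S> ::= w <F> <K>
step 2: stack=$ <K> <F> w  input=w s v p $  — match w
step 3: stack=$ <K> <F>  input=s v p $  — expand <F> ::= λ
step 4: stack=$ <K>  input=s v p $  — expand <K> ::= s v p
step 5: stack=$ p v s  input=s v p $  — match s
step 6: stack=$ p v  input=v p $  — match v
Stack after step 6: $ p (top = p).

p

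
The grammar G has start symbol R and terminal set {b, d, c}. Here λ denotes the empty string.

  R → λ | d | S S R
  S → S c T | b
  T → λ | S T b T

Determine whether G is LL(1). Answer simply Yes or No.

No

FIRST(R) = {λ, b, d}
FIRST(S) = {b}
FIRST(T) = {λ, b}
FOLLOW(R) = {$}
FOLLOW(S) = {$, b, c, d}
FOLLOW(T) = {$, b, c, d}
Cell M[S, b] receives both S → S c T and S → b — the grammar is not LL(1).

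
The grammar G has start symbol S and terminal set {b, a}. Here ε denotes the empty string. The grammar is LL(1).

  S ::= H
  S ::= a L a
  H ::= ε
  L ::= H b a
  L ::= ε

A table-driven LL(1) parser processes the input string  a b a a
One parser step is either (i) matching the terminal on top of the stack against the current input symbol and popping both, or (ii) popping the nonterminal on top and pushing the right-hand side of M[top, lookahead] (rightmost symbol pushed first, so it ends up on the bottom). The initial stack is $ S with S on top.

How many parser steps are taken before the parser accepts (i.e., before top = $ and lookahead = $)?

7

     Stack      Input      Action
  1  $ S        a b a a $  expand S ::= a L a
  2  $ a L a    a b a a $  match a
  3  $ a L      b a a $    expand L ::= H b a
  4  $ a a b H  b a a $    expand H ::= ε
  5  $ a a b    b a a $    match b
  6  $ a a      a a $      match a
  7  $ a        a $        match a
Accept reached after 7 steps.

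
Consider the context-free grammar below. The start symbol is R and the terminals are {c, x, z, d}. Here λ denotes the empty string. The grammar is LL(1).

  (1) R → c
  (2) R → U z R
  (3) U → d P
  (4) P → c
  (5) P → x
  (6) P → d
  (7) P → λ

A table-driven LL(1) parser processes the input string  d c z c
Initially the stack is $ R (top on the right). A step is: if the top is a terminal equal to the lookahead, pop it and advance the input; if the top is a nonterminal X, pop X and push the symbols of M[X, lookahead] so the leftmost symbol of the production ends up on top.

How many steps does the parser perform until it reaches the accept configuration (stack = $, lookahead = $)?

     Stack      Input      Action
  1  $ R        d c z c $  expand R → U z R
  2  $ R z U    d c z c $  expand U → d P
  3  $ R z P d  d c z c $  match d
  4  $ R z P    c z c $    expand P → c
  5  $ R z c    c z c $    match c
  6  $ R z      z c $      match z
  7  $ R        c $        expand R → c
  8  $ c        c $        match c
Accept reached after 8 steps.

8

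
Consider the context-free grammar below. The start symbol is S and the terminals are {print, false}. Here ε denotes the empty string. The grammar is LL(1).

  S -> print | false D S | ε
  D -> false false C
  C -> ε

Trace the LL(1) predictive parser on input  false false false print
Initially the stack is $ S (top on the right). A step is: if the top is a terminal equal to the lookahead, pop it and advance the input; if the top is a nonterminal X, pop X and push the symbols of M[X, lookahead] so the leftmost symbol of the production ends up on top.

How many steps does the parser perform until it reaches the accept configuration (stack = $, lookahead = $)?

     Stack              Input                      Action
  1  $ S                false false false print $  expand S -> false D S
  2  $ S D false        false false false print $  match false
  3  $ S D              false false print $        expand D -> false false C
  4  $ S C false false  false false print $        match false
  5  $ S C false        false print $              match false
  6  $ S C              print $                    expand C -> ε
  7  $ S                print $                    expand S -> print
  8  $ print            print $                    match print
Accept reached after 8 steps.

8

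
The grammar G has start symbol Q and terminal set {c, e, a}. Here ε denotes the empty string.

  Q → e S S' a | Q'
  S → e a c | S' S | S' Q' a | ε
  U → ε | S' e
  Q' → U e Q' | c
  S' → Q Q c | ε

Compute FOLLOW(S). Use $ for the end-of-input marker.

{a, c, e}

FIRST(Q) = {c, e}  (via Q')
FIRST(S') = {ε, c, e}  (via Q Q c)
FIRST(U) = {ε, c, e}  (via S' e)
FIRST(Q') = {c, e}  (via U e Q')
FIRST(S) = {ε, c, e}  (via S' S, S' Q' a)
FOLLOW(Q) includes $ since Q is the start symbol.
FOLLOW(Q): in S'→Q Q c (occurrence 1), Q is followed by Q c with FIRST {c, e}; in S'→Q Q c (occurrence 2), Q is followed by c with FIRST {c}. Thus FOLLOW(Q) = {$, c, e}.
FOLLOW(S): in Q→e S S' a, S is followed by S' a with FIRST {a, c, e}; in S→S' S, the suffix after S is empty (adds nothing new). Thus FOLLOW(S) = {a, c, e}.
FOLLOW(U): in Q'→U e Q', U is followed by e Q' with FIRST {e}. Thus FOLLOW(U) = {e}.
FOLLOW(Q'): in Q→Q', the suffix after Q' is empty, so FOLLOW(Q') ⊇ FOLLOW(Q) = {$, c, e}; in S→S' Q' a, Q' is followed by a with FIRST {a}; in Q'→U e Q', the suffix after Q' is empty (adds nothing new). Thus FOLLOW(Q') = {$, a, c, e}.
FOLLOW(S'): in Q→e S S' a, S' is followed by a with FIRST {a}; in S→S' S, S' is followed by S with FIRST {ε, c, e}; in S→S' S, the suffix after S' is nullable, so FOLLOW(S') ⊇ FOLLOW(S) = {a, c, e}; in S→S' Q' a, S' is followed by Q' a with FIRST {c, e}; in U→S' e, S' is followed by e with FIRST {e}. Thus FOLLOW(S') = {a, c, e}.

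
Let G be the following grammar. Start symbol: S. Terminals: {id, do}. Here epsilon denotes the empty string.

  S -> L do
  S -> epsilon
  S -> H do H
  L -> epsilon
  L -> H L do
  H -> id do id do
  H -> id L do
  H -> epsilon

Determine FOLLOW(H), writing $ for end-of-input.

{$, do, id}

FIRST(H) = {epsilon, id}
FIRST(L) = {epsilon, do, id}  (via H L do)
FIRST(S) = {epsilon, do, id}  (via L do, H do H)
FOLLOW(S) includes $ since S is the start symbol.
FOLLOW(S): S appears on no right-hand side. Thus FOLLOW(S) = {$}.
FOLLOW(L): in S->L do, L is followed by do with FIRST {do}; in L->H L do, L is followed by do with FIRST {do}; in H->id L do, L is followed by do with FIRST {do}. Thus FOLLOW(L) = {do}.
FOLLOW(H): in S->H do H (occurrence 1), H is followed by do H with FIRST {do}; in S->H do H (occurrence 2), the suffix after H is empty, so FOLLOW(H) ⊇ FOLLOW(S) = {$}; in L->H L do, H is followed by L do with FIRST {do, id}. Thus FOLLOW(H) = {$, do, id}.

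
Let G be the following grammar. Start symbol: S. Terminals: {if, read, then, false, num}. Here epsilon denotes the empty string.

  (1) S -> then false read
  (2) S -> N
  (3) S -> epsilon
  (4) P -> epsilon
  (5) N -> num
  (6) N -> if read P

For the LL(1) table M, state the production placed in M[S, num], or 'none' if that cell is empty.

S -> N

FIRST(P) = {epsilon}
FIRST(N) = {if, num}
FIRST(S) = {epsilon, if, num, then}  (via N)
FOLLOW(S) includes $ since S is the start symbol.
FOLLOW(S): S appears on no right-hand side. Thus FOLLOW(S) = {$}.
For S -> then false read: FIRST(then false read) = {then}, so it goes in M[S, t] for t ∈ {then}.
For S -> N: FIRST(N) = {if, num}, so it goes in M[S, t] for t ∈ {if, num}.
For S -> epsilon: FIRST(epsilon) = {epsilon}, so it goes in M[S, t] for t ∈ {}; since epsilon ∈ FIRST, also for every t ∈ FOLLOW(S) = {$}.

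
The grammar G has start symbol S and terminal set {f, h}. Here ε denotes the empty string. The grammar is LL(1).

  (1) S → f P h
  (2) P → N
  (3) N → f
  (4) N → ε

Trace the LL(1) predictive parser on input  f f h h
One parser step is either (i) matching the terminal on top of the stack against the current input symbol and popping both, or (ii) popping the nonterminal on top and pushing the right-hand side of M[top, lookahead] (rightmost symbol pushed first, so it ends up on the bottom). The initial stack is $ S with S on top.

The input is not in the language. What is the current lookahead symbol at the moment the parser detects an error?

h

step 1: stack=$ S  input=f f h h $  — expand S → f P h
step 2: stack=$ h P f  input=f f h h $  — match f
step 3: stack=$ h P  input=f h h $  — expand P → N
step 4: stack=$ h N  input=f h h $  — expand N → f
step 5: stack=$ h f  input=f h h $  — match f
step 6: stack=$ h  input=h h $  — match h
step 7: stack=$  input=h $  — error: stack empty but input remains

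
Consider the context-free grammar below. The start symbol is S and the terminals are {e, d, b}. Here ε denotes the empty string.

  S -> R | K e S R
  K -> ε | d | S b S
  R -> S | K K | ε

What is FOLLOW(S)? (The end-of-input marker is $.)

FIRST(S) = {ε, b, d, e}  (via R, K e S R)
FIRST(K) = {ε, b, d, e}  (via S b S)
FIRST(R) = {ε, b, d, e}  (via S, K K)
FOLLOW(S) includes $ since S is the start symbol.
FOLLOW(S): in S->K e S R, S is followed by R with FIRST {ε, b, d, e}; in S->K e S R, the suffix after S is nullable (adds nothing new); in K->S b S (occurrence 1), S is followed by b S with FIRST {b}; in K->S b S (occurrence 2), the suffix after S is empty, so FOLLOW(S) ⊇ FOLLOW(K) = {$, b, d, e}; in R->S, the suffix after S is empty, so FOLLOW(S) ⊇ FOLLOW(R) = {$, b, d, e}. Thus FOLLOW(S) = {$, b, d, e}.
FOLLOW(R): in S->R, the suffix after R is empty, so FOLLOW(R) ⊇ FOLLOW(S) = {$, b, d, e}; in S->K e S R, the suffix after R is empty, so FOLLOW(R) ⊇ FOLLOW(S) = {$, b, d, e}. Thus FOLLOW(R) = {$, b, d, e}.
FOLLOW(K): in S->K e S R, K is followed by e S R with FIRST {e}; in R->K K (occurrence 1), K is followed by K with FIRST {ε, b, d, e}; in R->K K (occurrence 1), the suffix after K is nullable, so FOLLOW(K) ⊇ FOLLOW(R) = {$, b, d, e}; in R->K K (occurrence 2), the suffix after K is empty, so FOLLOW(K) ⊇ FOLLOW(R) = {$, b, d, e}. Thus FOLLOW(K) = {$, b, d, e}.

{$, b, d, e}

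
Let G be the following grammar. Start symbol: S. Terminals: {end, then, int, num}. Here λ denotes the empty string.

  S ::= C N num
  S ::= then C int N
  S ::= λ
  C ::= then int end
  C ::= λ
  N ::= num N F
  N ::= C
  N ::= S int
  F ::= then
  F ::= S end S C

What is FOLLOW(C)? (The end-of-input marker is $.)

FIRST(C) = {λ, then}
FIRST(S) = {λ, int, num, then}  (via C N num)
FIRST(N) = {λ, int, num, then}  (via C, S int)
FIRST(F) = {end, int, num, then}  (via S end S C)
FOLLOW(S) includes $ since S is the start symbol.
FOLLOW(S): in N::=S int, S is followed by int with FIRST {int}; in F::=S end S C (occurrence 1), S is followed by end S C with FIRST {end}; in F::=S end S C (occurrence 2), S is followed by C with FIRST {λ, then}; in F::=S end S C (occurrence 2), the suffix after S is nullable, so FOLLOW(S) ⊇ FOLLOW(F) = {$, end, int, num, then}. Thus FOLLOW(S) = {$, end, int, num, then}.
FOLLOW(N): in S::=C N num, N is followed by num with FIRST {num}; in S::=then C int N, the suffix after N is empty, so FOLLOW(N) ⊇ FOLLOW(S) = {$, end, int, num, then}; in N::=num N F, N is followed by F with FIRST {end, int, num, then}. Thus FOLLOW(N) = {$, end, int, num, then}.
FOLLOW(F): in N::=num N F, the suffix after F is empty, so FOLLOW(F) ⊇ FOLLOW(N) = {$, end, int, num, then}. Thus FOLLOW(F) = {$, end, int, num, then}.
FOLLOW(C): in S::=C N num, C is followed by N num with FIRST {int, num, then}; in S::=then C int N, C is followed by int N with FIRST {int}; in N::=C, the suffix after C is empty, so FOLLOW(C) ⊇ FOLLOW(N) = {$, end, int, num, then}; in F::=S end S C, the suffix after C is empty, so FOLLOW(C) ⊇ FOLLOW(F) = {$, end, int, num, then}. Thus FOLLOW(C) = {$, end, int, num, then}.

{$, end, int, num, then}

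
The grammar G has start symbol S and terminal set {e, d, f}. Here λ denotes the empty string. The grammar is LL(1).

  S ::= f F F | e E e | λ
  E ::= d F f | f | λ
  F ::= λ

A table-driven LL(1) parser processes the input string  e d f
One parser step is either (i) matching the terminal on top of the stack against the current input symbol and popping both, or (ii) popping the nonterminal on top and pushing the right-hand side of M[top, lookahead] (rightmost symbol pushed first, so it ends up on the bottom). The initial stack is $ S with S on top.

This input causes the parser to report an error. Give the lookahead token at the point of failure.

$

step 1: stack=$ S  input=e d f $  — expand S ::= e E e
step 2: stack=$ e E e  input=e d f $  — match e
step 3: stack=$ e E  input=d f $  — expand E ::= d F f
step 4: stack=$ e f F d  input=d f $  — match d
step 5: stack=$ e f F  input=f $  — expand F ::= λ
step 6: stack=$ e f  input=f $  — match f
step 7: stack=$ e  input=$  — error: top is terminal e but lookahead is $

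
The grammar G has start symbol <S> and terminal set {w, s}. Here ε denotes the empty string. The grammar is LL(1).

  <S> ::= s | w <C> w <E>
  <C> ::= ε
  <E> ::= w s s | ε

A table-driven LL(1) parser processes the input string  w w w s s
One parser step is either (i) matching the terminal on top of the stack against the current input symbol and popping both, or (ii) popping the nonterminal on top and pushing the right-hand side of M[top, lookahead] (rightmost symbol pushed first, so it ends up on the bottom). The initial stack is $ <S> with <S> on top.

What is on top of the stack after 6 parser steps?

s

step 1: stack=$ <S>  input=w w w s s $  — expand <S> ::= w <C> w <E>
step 2: stack=$ <E> w <C> w  input=w w w s s $  — match w
step 3: stack=$ <E> w <C>  input=w w s s $  — expand <C> ::= ε
step 4: stack=$ <E> w  input=w w s s $  — match w
step 5: stack=$ <E>  input=w s s $  — expand <E> ::= w s s
step 6: stack=$ s s w  input=w s s $  — match w
Stack after step 6: $ s s (top = s).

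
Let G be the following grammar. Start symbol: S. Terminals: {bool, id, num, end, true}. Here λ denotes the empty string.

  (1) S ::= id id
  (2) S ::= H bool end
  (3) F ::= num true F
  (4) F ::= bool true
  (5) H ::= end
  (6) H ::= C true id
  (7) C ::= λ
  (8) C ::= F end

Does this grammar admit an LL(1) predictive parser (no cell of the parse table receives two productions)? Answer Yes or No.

FIRST(S) = {bool, end, id, num, true}
FIRST(F) = {bool, num}
FIRST(H) = {bool, end, num, true}
FIRST(C) = {λ, bool, num}
FOLLOW(S) = {$}
FOLLOW(F) = {end}
FOLLOW(H) = {bool}
FOLLOW(C) = {true}
Each cell of M receives at most one production.

Yes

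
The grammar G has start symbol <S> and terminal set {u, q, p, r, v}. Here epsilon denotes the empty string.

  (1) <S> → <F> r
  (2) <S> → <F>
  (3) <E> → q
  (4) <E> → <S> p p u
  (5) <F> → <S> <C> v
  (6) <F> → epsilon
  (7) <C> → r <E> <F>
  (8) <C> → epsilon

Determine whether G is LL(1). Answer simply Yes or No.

FIRST(<S>) = {epsilon, r, v}
FIRST(<E>) = {p, q, r, v}
FIRST(<F>) = {epsilon, r, v}
FIRST(<C>) = {epsilon, r}
FOLLOW(<S>) = {$, p, r, v}
FOLLOW(<E>) = {r, v}
FOLLOW(<F>) = {$, p, r, v}
FOLLOW(<C>) = {v}
Cell M[<F>, r] receives both <F> → <S> <C> v and <F> → epsilon — the grammar is not LL(1).

No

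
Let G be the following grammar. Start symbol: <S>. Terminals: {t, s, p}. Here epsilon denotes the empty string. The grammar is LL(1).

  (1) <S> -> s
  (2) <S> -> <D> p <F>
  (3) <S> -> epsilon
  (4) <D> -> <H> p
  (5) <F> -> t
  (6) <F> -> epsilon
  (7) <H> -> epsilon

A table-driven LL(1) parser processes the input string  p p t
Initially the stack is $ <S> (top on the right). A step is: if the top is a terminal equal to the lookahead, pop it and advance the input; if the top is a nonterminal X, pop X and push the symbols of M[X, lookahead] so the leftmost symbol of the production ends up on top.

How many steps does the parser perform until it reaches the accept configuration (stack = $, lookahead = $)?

7

step 1: stack=$ <S>  input=p p t $  — expand <S> -> <D> p <F>
step 2: stack=$ <F> p <D>  input=p p t $  — expand <D> -> <H> p
step 3: stack=$ <F> p p <H>  input=p p t $  — expand <H> -> epsilon
step 4: stack=$ <F> p p  input=p p t $  — match p
step 5: stack=$ <F> p  input=p t $  — match p
step 6: stack=$ <F>  input=t $  — expand <F> -> t
step 7: stack=$ t  input=t $  — match t
Accept reached after 7 steps.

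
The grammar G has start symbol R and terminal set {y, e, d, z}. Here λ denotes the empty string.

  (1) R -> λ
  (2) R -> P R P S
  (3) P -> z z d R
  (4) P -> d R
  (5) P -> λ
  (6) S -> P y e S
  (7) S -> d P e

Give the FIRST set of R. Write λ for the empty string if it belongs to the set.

{λ, d, y, z}

FIRST(P) = {λ, d, z}
FIRST(S) = {d, y, z}  (via P y e S)
FIRST(R) = {λ, d, y, z}  (via P R P S)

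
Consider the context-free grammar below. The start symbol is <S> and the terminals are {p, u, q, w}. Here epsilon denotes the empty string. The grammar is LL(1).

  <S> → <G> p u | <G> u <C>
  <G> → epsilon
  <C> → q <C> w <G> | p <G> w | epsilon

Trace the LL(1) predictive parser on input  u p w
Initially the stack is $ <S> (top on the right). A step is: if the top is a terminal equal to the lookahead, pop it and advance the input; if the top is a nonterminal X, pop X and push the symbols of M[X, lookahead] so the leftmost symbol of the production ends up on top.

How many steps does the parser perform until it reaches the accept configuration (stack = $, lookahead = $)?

7

     Stack        Input    Action
  1  $ <S>        u p w $  expand <S> → <G> u <C>
  2  $ <C> u <G>  u p w $  expand <G> → epsilon
  3  $ <C> u      u p w $  match u
  4  $ <C>        p w $    expand <C> → p <G> w
  5  $ w <G> p    p w $    match p
  6  $ w <G>      w $      expand <G> → epsilon
  7  $ w          w $      match w
Accept reached after 7 steps.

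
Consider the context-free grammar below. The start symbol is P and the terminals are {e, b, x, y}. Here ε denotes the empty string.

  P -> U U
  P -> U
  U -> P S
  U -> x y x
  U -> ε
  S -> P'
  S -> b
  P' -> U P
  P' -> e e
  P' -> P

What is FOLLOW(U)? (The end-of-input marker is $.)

FIRST(P) = {ε, b, e, x}  (via U U, U)
FIRST(U) = {ε, b, e, x}  (via P S)
FIRST(P') = {ε, b, e, x}  (via U P, P)
FIRST(S) = {ε, b, e, x}  (via P')
FOLLOW(P) includes $ since P is the start symbol.
FOLLOW(P): in U->P S, P is followed by S with FIRST {ε, b, e, x}; in U->P S, the suffix after P is nullable, so FOLLOW(P) ⊇ FOLLOW(U) = {$, b, e, x}; in P'->U P, the suffix after P is empty, so FOLLOW(P) ⊇ FOLLOW(P') = {$, b, e, x}; in P'->P, the suffix after P is empty, so FOLLOW(P) ⊇ FOLLOW(P') = {$, b, e, x}. Thus FOLLOW(P) = {$, b, e, x}.
FOLLOW(U): in P->U U (occurrence 1), U is followed by U with FIRST {ε, b, e, x}; in P->U U (occurrence 1), the suffix after U is nullable, so FOLLOW(U) ⊇ FOLLOW(P) = {$, b, e, x}; in P->U U (occurrence 2), the suffix after U is empty, so FOLLOW(U) ⊇ FOLLOW(P) = {$, b, e, x}; in P->U, the suffix after U is empty, so FOLLOW(U) ⊇ FOLLOW(P) = {$, b, e, x}; in P'->U P, U is followed by P with FIRST {ε, b, e, x}; in P'->U P, the suffix after U is nullable, so FOLLOW(U) ⊇ FOLLOW(P') = {$, b, e, x}. Thus FOLLOW(U) = {$, b, e, x}.
FOLLOW(S): in U->P S, the suffix after S is empty, so FOLLOW(S) ⊇ FOLLOW(U) = {$, b, e, x}. Thus FOLLOW(S) = {$, b, e, x}.
FOLLOW(P'): in S->P', the suffix after P' is empty, so FOLLOW(P') ⊇ FOLLOW(S) = {$, b, e, x}. Thus FOLLOW(P') = {$, b, e, x}.

{$, b, e, x}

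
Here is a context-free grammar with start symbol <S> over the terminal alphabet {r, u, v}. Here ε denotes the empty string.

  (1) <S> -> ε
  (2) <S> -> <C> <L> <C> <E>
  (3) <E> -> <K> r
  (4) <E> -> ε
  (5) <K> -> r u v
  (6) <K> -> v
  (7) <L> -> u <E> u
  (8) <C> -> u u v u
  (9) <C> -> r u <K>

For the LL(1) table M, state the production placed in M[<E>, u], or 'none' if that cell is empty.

<E> -> ε

FIRST(<K>): from <K>->r u v we get {r}; from <K>->v we get {v}. So FIRST(<K>) = {r, v}.
FIRST(<L>): from <L>->u <E> u we get {u}. So FIRST(<L>) = {u}.
FIRST(<C>): from <C>->u u v u we get {u}; from <C>->r u <K> we get {r}. So FIRST(<C>) = {r, u}.
FIRST(<S>): from <S>->ε we get {ε}; from <S>-><C> <L> <C> <E> we get {r, u}. So FIRST(<S>) = {ε, r, u}.
FIRST(<E>): from <E>-><K> r we get {r, v}; from <E>->ε we get {ε}. So FIRST(<E>) = {ε, r, v}.
FOLLOW(<S>) includes $ since <S> is the start symbol.
FOLLOW(<S>): <S> appears on no right-hand side. Thus FOLLOW(<S>) = {$}.
FOLLOW(<E>): in <S>-><C> <L> <C> <E>, the suffix after <E> is empty, so FOLLOW(<E>) ⊇ FOLLOW(<S>) = {$}; in <L>->u <E> u, <E> is followed by u with FIRST {u}. Thus FOLLOW(<E>) = {$, u}.
For <E> -> <K> r: FIRST(<K> r) = {r, v}, so it goes in M[<E>, t] for t ∈ {r, v}.
For <E> -> ε: FIRST(ε) = {ε}, so it goes in M[<E>, t] for t ∈ {}; since ε ∈ FIRST, also for every t ∈ FOLLOW(<E>) = {$, u}.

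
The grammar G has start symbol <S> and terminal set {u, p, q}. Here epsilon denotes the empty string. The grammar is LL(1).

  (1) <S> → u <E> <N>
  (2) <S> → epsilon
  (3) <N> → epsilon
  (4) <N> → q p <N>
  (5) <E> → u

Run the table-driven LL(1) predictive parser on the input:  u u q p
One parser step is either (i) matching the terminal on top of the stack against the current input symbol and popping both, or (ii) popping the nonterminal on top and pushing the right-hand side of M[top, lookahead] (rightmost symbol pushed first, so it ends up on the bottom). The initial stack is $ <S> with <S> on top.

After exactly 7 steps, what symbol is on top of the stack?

step 1: stack=$ <S>  input=u u q p $  — expand <S> → u <E> <N>
step 2: stack=$ <N> <E> u  input=u u q p $  — match u
step 3: stack=$ <N> <E>  input=u q p $  — expand <E> → u
step 4: stack=$ <N> u  input=u q p $  — match u
step 5: stack=$ <N>  input=q p $  — expand <N> → q p <N>
step 6: stack=$ <N> p q  input=q p $  — match q
step 7: stack=$ <N> p  input=p $  — match p
Stack after step 7: $ <N> (top = <N>).

<N>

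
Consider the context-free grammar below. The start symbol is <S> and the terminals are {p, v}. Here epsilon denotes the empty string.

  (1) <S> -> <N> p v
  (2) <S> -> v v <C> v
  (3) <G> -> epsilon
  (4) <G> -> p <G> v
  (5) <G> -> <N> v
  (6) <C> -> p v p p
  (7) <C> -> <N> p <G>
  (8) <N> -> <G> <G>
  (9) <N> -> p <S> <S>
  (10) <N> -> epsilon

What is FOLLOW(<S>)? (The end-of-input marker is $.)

FIRST(<S>): from <S>-><N> p v we get {p, v}; from <S>->v v <C> v we get {v}. So FIRST(<S>) = {p, v}.
FIRST(<G>): from <G>->epsilon we get {epsilon}; from <G>->p <G> v we get {p}; from <G>-><N> v we get {p, v}. So FIRST(<G>) = {epsilon, p, v}.
FIRST(<N>): from <N>-><G> <G> we get {epsilon, p, v}; from <N>->p <S> <S> we get {p}; from <N>->epsilon we get {epsilon}. So FIRST(<N>) = {epsilon, p, v}.
FIRST(<C>): from <C>->p v p p we get {p}; from <C>-><N> p <G> we get {p, v}. So FIRST(<C>) = {p, v}.
FOLLOW(<S>) includes $ since <S> is the start symbol.
FOLLOW(<C>): in <S>->v v <C> v, <C> is followed by v with FIRST {v}. Thus FOLLOW(<C>) = {v}.
FOLLOW(<N>): in <S>-><N> p v, <N> is followed by p v with FIRST {p}; in <G>-><N> v, <N> is followed by v with FIRST {v}; in <C>-><N> p <G>, <N> is followed by p <G> with FIRST {p}. Thus FOLLOW(<N>) = {p, v}.
FOLLOW(<S>): in <N>->p <S> <S> (occurrence 1), <S> is followed by <S> with FIRST {p, v}; in <N>->p <S> <S> (occurrence 2), the suffix after <S> is empty, so FOLLOW(<S>) ⊇ FOLLOW(<N>) = {p, v}. Thus FOLLOW(<S>) = {$, p, v}.
FOLLOW(<G>): in <G>->p <G> v, <G> is followed by v with FIRST {v}; in <C>-><N> p <G>, the suffix after <G> is empty, so FOLLOW(<G>) ⊇ FOLLOW(<C>) = {v}; in <N>-><G> <G> (occurrence 1), <G> is followed by <G> with FIRST {epsilon, p, v}; in <N>-><G> <G> (occurrence 1), the suffix after <G> is nullable, so FOLLOW(<G>) ⊇ FOLLOW(<N>) = {p, v}; in <N>-><G> <G> (occurrence 2), the suffix after <G> is empty, so FOLLOW(<G>) ⊇ FOLLOW(<N>) = {p, v}. Thus FOLLOW(<G>) = {p, v}.

{$, p, v}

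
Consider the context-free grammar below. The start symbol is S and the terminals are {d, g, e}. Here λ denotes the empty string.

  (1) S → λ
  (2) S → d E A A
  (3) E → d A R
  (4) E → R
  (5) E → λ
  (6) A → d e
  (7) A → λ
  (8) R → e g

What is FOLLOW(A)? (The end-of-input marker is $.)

FIRST(S): from S→λ we get {λ}; from S→d E A A we get {d}. So FIRST(S) = {λ, d}.
FIRST(A): from A→d e we get {d}; from A→λ we get {λ}. So FIRST(A) = {λ, d}.
FIRST(R): from R→e g we get {e}. So FIRST(R) = {e}.
FIRST(E): from E→d A R we get {d}; from E→R we get {e}; from E→λ we get {λ}. So FIRST(E) = {λ, d, e}.
FOLLOW(S) includes $ since S is the start symbol.
FOLLOW(S): S appears on no right-hand side. Thus FOLLOW(S) = {$}.
FOLLOW(E): in S→d E A A, E is followed by A A with FIRST {λ, d}; in S→d E A A, the suffix after E is nullable, so FOLLOW(E) ⊇ FOLLOW(S) = {$}. Thus FOLLOW(E) = {$, d}.
FOLLOW(A): in S→d E A A (occurrence 1), A is followed by A with FIRST {λ, d}; in S→d E A A (occurrence 1), the suffix after A is nullable, so FOLLOW(A) ⊇ FOLLOW(S) = {$}; in S→d E A A (occurrence 2), the suffix after A is empty, so FOLLOW(A) ⊇ FOLLOW(S) = {$}; in E→d A R, A is followed by R with FIRST {e}. Thus FOLLOW(A) = {$, d, e}.
FOLLOW(R): in E→d A R, the suffix after R is empty, so FOLLOW(R) ⊇ FOLLOW(E) = {$, d}; in E→R, the suffix after R is empty, so FOLLOW(R) ⊇ FOLLOW(E) = {$, d}. Thus FOLLOW(R) = {$, d}.

{$, d, e}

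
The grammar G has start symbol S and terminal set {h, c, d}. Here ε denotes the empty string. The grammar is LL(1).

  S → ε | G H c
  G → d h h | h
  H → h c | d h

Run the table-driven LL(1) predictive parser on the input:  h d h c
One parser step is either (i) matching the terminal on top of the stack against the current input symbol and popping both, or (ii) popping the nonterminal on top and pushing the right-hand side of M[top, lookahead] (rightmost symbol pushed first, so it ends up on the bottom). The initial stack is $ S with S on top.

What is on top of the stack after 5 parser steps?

step 1: stack=$ S  input=h d h c $  — expand S → G H c
step 2: stack=$ c H G  input=h d h c $  — expand G → h
step 3: stack=$ c H h  input=h d h c $  — match h
step 4: stack=$ c H  input=d h c $  — expand H → d h
step 5: stack=$ c h d  input=d h c $  — match d
Stack after step 5: $ c h (top = h).

h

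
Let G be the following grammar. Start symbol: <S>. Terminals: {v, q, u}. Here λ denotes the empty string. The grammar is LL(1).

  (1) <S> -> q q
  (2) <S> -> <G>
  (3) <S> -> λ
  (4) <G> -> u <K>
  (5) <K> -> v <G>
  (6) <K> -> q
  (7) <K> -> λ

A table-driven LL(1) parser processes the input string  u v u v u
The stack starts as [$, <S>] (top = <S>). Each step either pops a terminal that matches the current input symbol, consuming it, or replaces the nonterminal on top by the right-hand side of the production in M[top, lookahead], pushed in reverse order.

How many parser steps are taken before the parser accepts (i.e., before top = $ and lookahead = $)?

      Stack    Input        Action
   1  $ <S>    u v u v u $  expand <S> -> <G>
   2  $ <G>    u v u v u $  expand <G> -> u <K>
   3  $ <K> u  u v u v u $  match u
   4  $ <K>    v u v u $    expand <K> -> v <G>
   5  $ <G> v  v u v u $    match v
   6  $ <G>    u v u $      expand <G> -> u <K>
   7  $ <K> u  u v u $      match u
   8  $ <K>    v u $        expand <K> -> v <G>
   9  $ <G> v  v u $        match v
  10  $ <G>    u $          expand <G> -> u <K>
  11  $ <K> u  u $          match u
  12  $ <K>    $            expand <K> -> λ
Accept reached after 12 steps.

12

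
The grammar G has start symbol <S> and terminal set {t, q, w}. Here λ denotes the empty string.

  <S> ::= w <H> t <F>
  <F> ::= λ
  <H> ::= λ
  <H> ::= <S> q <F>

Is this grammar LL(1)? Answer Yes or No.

Yes

FIRST(<S>) = {w}
FIRST(<F>) = {λ}
FIRST(<H>) = {λ, w}
FOLLOW(<S>) = {$, q}
FOLLOW(<F>) = {$, q, t}
FOLLOW(<H>) = {t}
Each cell of M receives at most one production.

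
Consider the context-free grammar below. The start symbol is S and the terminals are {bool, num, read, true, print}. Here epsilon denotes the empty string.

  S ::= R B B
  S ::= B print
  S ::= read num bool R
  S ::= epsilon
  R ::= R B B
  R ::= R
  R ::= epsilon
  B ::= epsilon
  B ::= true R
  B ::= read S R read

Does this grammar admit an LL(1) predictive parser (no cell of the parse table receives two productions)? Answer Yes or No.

No

FIRST(S) = {epsilon, print, read, true}
FIRST(R) = {epsilon, read, true}
FIRST(B) = {epsilon, read, true}
FOLLOW(S) = {$, read, true}
FOLLOW(R) = {$, print, read, true}
FOLLOW(B) = {$, print, read, true}
Cell M[B, read] receives both B ::= epsilon and B ::= read S R read — the grammar is not LL(1).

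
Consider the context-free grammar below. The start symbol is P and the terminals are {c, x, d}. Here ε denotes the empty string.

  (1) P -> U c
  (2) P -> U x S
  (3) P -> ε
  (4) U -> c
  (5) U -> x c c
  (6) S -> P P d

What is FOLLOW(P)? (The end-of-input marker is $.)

FIRST(U) = {c, x}
FIRST(P) = {ε, c, x}  (via U c, U x S)
FIRST(S) = {c, d, x}  (via P P d)
FOLLOW(P) includes $ since P is the start symbol.
FOLLOW(P): in S->P P d (occurrence 1), P is followed by P d with FIRST {c, d, x}; in S->P P d (occurrence 2), P is followed by d with FIRST {d}. Thus FOLLOW(P) = {$, c, d, x}.
FOLLOW(U): in P->U c, U is followed by c with FIRST {c}; in P->U x S, U is followed by x S with FIRST {x}. Thus FOLLOW(U) = {c, x}.
FOLLOW(S): in P->U x S, the suffix after S is empty, so FOLLOW(S) ⊇ FOLLOW(P) = {$, c, d, x}. Thus FOLLOW(S) = {$, c, d, x}.

{$, c, d, x}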